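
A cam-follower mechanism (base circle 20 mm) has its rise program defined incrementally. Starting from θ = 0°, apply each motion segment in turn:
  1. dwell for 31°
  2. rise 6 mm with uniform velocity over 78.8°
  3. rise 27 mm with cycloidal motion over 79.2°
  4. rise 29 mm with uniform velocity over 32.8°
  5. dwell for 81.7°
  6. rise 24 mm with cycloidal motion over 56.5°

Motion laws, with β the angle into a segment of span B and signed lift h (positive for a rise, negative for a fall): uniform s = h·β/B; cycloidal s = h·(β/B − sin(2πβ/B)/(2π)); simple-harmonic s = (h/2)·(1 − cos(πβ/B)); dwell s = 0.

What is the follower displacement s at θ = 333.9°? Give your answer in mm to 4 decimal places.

seg 1 [0°–31°] dwell: s stays 0.0000
seg 2 [31°–109.8°] uniform, h=6: full span → s += 6 → s = 6.0000
seg 3 [109.8°–189°] cycloidal, h=27: full span → s += 27 → s = 33.0000
seg 4 [189°–221.8°] uniform, h=29: full span → s += 29 → s = 62.0000
seg 5 [221.8°–303.5°] dwell: s stays 62.0000
seg 6 [303.5°–360°] cycloidal, h=24: θ=333.9° here. β=30.4, B=56.5. 24·(0.5381 − sin(2π·0.5381)/(2π)) = 13.8179 → s = 75.8179

75.8179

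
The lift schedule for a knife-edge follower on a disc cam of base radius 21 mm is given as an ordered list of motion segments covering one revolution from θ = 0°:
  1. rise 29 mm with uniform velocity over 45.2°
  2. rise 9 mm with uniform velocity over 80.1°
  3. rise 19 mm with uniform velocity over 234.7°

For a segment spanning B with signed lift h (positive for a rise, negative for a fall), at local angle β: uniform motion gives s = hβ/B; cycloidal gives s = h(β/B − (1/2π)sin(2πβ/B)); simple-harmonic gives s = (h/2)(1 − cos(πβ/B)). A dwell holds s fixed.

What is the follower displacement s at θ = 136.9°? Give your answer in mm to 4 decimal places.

seg 1 [0°–45.2°] uniform, h=29: full span → s += 29 → s = 29.0000
seg 2 [45.2°–125.3°] uniform, h=9: full span → s += 9 → s = 38.0000
seg 3 [125.3°–360°] uniform, h=19: θ=136.9° here. β=11.6, B=234.7. 19·11.6/234.7 = 0.9391 → s = 38.9391

38.9391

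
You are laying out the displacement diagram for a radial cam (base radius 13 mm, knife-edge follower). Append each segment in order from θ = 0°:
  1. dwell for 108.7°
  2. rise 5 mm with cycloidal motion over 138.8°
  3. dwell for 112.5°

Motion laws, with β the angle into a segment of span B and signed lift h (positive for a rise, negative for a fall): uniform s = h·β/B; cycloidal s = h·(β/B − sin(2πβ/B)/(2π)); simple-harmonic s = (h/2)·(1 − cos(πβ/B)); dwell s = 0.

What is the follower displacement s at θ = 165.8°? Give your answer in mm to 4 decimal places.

seg 1 [0°–108.7°] dwell: s stays 0.0000
seg 2 [108.7°–247.5°] cycloidal, h=5: θ=165.8° here. β=57.1, B=138.8. 5·(0.4114 − sin(2π·0.4114)/(2π)) = 1.6364 → s = 1.6364

1.6364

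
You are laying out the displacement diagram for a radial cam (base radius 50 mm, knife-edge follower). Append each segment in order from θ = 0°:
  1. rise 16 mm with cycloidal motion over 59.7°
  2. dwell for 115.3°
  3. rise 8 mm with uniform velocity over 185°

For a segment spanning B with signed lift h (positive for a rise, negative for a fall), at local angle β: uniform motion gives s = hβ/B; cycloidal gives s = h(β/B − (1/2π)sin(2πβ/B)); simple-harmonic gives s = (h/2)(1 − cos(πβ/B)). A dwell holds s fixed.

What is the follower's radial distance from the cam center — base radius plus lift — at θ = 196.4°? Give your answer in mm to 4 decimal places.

seg 1 [0°–59.7°] cycloidal, h=16: full span → s += 16 → s = 16.0000
seg 2 [59.7°–175°] dwell: s stays 16.0000
seg 3 [175°–360°] uniform, h=8: θ=196.4° here. β=21.4, B=185. 8·21.4/185 = 0.9254 → s = 16.9254
radial distance = base radius + s = 50 + 16.9254 = 66.9254

66.9254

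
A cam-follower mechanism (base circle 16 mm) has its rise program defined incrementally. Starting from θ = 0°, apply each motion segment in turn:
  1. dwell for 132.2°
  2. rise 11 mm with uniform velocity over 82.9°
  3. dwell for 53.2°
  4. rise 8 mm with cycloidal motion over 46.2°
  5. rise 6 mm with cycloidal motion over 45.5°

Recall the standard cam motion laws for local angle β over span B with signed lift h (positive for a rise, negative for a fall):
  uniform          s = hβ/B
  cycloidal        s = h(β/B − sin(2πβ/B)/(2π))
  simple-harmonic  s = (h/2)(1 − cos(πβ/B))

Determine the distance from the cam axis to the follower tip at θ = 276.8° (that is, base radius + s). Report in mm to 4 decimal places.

seg 1 [0°–132.2°] dwell: s stays 0.0000
seg 2 [132.2°–215.1°] uniform, h=11: full span → s += 11 → s = 11.0000
seg 3 [215.1°–268.3°] dwell: s stays 11.0000
seg 4 [268.3°–314.5°] cycloidal, h=8: θ=276.8° here. β=8.5, B=46.2. 8·(0.1840 − sin(2π·0.1840)/(2π)) = 0.3066 → s = 11.3066
radial distance = base radius + s = 16 + 11.3066 = 27.3066

27.3066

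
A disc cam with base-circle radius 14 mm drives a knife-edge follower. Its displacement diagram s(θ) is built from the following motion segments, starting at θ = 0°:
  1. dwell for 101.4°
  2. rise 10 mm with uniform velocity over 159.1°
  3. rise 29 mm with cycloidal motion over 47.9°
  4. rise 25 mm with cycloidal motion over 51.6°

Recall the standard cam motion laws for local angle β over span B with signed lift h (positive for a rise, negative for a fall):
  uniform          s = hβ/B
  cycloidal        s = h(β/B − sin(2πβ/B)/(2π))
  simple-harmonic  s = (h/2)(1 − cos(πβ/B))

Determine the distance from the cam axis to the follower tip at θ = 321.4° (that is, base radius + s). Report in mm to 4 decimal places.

seg 1 [0°–101.4°] dwell: s stays 0.0000
seg 2 [101.4°–260.5°] uniform, h=10: full span → s += 10 → s = 10.0000
seg 3 [260.5°–308.4°] cycloidal, h=29: full span → s += 29 → s = 39.0000
seg 4 [308.4°–360°] cycloidal, h=25: θ=321.4° here. β=13, B=51.6. 25·(0.2519 − sin(2π·0.2519)/(2π)) = 2.3199 → s = 41.3199
radial distance = base radius + s = 14 + 41.3199 = 55.3199

55.3199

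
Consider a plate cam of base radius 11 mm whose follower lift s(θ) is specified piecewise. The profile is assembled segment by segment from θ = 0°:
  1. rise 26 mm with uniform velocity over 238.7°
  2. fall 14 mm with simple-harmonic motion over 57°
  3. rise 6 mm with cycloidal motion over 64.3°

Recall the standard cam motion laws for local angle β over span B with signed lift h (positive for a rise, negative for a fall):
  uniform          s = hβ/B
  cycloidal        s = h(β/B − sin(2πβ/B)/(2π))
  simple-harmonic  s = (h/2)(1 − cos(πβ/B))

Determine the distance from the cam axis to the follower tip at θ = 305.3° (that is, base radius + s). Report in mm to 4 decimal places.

seg 1 [0°–238.7°] uniform, h=26: full span → s += 26 → s = 26.0000
seg 2 [238.7°–295.7°] simple-harmonic, h=-14: full span → s += -14 → s = 12.0000
seg 3 [295.7°–360°] cycloidal, h=6: θ=305.3° here. β=9.6, B=64.3. 6·(0.1493 − sin(2π·0.1493)/(2π)) = 0.1257 → s = 12.1257
radial distance = base radius + s = 11 + 12.1257 = 23.1257

23.1257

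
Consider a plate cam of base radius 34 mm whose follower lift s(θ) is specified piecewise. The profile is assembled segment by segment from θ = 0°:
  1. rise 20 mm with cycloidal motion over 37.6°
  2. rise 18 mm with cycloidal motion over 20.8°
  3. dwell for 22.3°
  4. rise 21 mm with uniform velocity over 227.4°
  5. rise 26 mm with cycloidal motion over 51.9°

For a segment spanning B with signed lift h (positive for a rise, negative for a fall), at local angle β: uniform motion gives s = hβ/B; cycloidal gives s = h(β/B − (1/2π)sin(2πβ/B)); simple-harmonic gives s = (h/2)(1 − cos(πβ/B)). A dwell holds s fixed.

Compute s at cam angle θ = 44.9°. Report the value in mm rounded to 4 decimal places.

seg 1 [0°–37.6°] cycloidal, h=20: full span → s += 20 → s = 20.0000
seg 2 [37.6°–58.4°] cycloidal, h=18: θ=44.9° here. β=7.3, B=20.8. 18·(0.3510 − sin(2π·0.3510)/(2π)) = 4.0099 → s = 24.0099

24.0099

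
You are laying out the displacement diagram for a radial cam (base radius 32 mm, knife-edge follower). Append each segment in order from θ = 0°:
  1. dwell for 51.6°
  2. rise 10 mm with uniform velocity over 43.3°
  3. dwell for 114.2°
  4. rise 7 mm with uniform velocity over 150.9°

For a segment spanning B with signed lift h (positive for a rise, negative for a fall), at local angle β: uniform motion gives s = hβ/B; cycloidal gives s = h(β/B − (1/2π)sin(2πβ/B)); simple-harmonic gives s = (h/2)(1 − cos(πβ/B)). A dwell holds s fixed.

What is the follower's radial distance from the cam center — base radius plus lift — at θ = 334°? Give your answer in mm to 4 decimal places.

seg 1 [0°–51.6°] dwell: s stays 0.0000
seg 2 [51.6°–94.9°] uniform, h=10: full span → s += 10 → s = 10.0000
seg 3 [94.9°–209.1°] dwell: s stays 10.0000
seg 4 [209.1°–360°] uniform, h=7: θ=334° here. β=124.9, B=150.9. 7·124.9/150.9 = 5.7939 → s = 15.7939
radial distance = base radius + s = 32 + 15.7939 = 47.7939

47.7939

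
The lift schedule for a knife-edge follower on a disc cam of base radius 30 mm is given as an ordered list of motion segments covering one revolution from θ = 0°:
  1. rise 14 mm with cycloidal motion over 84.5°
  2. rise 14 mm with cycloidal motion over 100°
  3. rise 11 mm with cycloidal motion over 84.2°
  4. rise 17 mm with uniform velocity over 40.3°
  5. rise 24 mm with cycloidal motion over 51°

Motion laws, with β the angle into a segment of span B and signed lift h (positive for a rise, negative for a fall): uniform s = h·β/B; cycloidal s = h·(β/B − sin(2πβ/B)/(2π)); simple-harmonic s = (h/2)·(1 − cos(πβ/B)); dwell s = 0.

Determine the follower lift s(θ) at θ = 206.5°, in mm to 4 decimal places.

seg 1 [0°–84.5°] cycloidal, h=14: full span → s += 14 → s = 14.0000
seg 2 [84.5°–184.5°] cycloidal, h=14: full span → s += 14 → s = 28.0000
seg 3 [184.5°–268.7°] cycloidal, h=11: θ=206.5° here. β=22, B=84.2. 11·(0.2613 − sin(2π·0.2613)/(2π)) = 1.1278 → s = 29.1278

29.1278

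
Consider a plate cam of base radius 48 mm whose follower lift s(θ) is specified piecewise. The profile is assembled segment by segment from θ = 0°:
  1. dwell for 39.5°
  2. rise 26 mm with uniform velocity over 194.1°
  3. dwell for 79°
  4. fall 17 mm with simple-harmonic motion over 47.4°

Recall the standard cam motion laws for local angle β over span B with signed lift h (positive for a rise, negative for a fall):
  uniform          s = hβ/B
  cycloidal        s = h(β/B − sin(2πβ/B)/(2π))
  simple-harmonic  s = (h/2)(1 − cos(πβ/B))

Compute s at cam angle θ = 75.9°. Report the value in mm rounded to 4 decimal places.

seg 1 [0°–39.5°] dwell: s stays 0.0000
seg 2 [39.5°–233.6°] uniform, h=26: θ=75.9° here. β=36.4, B=194.1. 26·36.4/194.1 = 4.8758 → s = 4.8758

4.8758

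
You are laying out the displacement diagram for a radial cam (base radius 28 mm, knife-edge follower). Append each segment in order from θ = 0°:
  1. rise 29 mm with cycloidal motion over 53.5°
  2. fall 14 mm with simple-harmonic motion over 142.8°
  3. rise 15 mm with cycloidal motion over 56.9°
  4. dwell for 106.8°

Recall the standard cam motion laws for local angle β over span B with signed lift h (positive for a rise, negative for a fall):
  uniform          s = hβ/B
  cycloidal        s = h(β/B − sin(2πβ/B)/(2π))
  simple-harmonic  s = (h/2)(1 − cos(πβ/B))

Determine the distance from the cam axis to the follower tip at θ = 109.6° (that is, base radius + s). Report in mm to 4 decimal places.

seg 1 [0°–53.5°] cycloidal, h=29: full span → s += 29 → s = 29.0000
seg 2 [53.5°–196.3°] simple-harmonic, h=-14: θ=109.6° here. β=56.1, B=142.8. -14/2·(1 − cos(π·0.3929)) = -4.6880 → s = 24.3120
radial distance = base radius + s = 28 + 24.3120 = 52.3120

52.3120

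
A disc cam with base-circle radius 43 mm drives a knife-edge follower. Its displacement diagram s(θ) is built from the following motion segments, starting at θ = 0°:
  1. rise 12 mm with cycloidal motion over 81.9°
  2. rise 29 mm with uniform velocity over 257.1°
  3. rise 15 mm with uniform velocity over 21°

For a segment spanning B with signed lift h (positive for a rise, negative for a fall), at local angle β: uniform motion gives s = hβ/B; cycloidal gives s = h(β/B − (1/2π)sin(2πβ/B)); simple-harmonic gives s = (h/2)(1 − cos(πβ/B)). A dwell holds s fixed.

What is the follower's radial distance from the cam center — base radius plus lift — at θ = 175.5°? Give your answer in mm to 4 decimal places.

seg 1 [0°–81.9°] cycloidal, h=12: full span → s += 12 → s = 12.0000
seg 2 [81.9°–339°] uniform, h=29: θ=175.5° here. β=93.6, B=257.1. 29·93.6/257.1 = 10.5578 → s = 22.5578
radial distance = base radius + s = 43 + 22.5578 = 65.5578

65.5578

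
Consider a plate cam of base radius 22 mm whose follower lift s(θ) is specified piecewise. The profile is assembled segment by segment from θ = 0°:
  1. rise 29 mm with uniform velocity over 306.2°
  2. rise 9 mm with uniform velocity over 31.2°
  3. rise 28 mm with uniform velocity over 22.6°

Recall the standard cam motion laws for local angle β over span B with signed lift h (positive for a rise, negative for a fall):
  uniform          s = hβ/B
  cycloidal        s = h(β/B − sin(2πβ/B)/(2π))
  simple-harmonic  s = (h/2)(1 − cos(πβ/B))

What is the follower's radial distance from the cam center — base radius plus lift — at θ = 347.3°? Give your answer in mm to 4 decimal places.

seg 1 [0°–306.2°] uniform, h=29: full span → s += 29 → s = 29.0000
seg 2 [306.2°–337.4°] uniform, h=9: full span → s += 9 → s = 38.0000
seg 3 [337.4°–360°] uniform, h=28: θ=347.3° here. β=9.9, B=22.6. 28·9.9/22.6 = 12.2655 → s = 50.2655
radial distance = base radius + s = 22 + 50.2655 = 72.2655

72.2655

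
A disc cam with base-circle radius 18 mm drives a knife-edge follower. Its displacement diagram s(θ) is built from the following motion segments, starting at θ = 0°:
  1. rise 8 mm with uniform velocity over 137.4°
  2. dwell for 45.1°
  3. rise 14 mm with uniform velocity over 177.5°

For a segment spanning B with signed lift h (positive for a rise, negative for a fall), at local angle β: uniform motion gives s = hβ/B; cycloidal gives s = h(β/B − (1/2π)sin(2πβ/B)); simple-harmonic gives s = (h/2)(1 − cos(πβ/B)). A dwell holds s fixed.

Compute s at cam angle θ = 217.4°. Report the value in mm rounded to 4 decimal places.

seg 1 [0°–137.4°] uniform, h=8: full span → s += 8 → s = 8.0000
seg 2 [137.4°–182.5°] dwell: s stays 8.0000
seg 3 [182.5°–360°] uniform, h=14: θ=217.4° here. β=34.9, B=177.5. 14·34.9/177.5 = 2.7527 → s = 10.7527

10.7527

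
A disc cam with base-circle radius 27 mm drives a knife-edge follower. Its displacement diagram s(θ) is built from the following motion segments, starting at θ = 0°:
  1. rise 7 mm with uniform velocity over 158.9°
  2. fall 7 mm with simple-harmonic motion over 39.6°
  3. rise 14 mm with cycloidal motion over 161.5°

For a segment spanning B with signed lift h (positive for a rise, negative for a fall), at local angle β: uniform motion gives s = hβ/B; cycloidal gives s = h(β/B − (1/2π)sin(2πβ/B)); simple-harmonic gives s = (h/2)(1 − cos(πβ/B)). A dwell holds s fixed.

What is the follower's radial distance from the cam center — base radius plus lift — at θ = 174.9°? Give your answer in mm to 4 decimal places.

seg 1 [0°–158.9°] uniform, h=7: full span → s += 7 → s = 7.0000
seg 2 [158.9°–198.5°] simple-harmonic, h=-7: θ=174.9° here. β=16, B=39.6. -7/2·(1 − cos(π·0.4040)) = -2.4608 → s = 4.5392
radial distance = base radius + s = 27 + 4.5392 = 31.5392

31.5392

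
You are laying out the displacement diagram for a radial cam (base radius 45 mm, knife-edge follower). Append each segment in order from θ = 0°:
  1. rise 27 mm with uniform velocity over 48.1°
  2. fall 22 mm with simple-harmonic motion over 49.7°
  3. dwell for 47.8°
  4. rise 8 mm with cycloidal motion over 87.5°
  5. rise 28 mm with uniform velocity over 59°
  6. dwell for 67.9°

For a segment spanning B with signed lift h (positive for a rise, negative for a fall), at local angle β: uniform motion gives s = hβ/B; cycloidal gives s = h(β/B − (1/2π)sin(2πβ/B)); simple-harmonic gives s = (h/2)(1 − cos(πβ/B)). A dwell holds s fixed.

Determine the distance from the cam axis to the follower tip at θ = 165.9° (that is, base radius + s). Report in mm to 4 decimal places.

seg 1 [0°–48.1°] uniform, h=27: full span → s += 27 → s = 27.0000
seg 2 [48.1°–97.8°] simple-harmonic, h=-22: full span → s += -22 → s = 5.0000
seg 3 [97.8°–145.6°] dwell: s stays 5.0000
seg 4 [145.6°–233.1°] cycloidal, h=8: θ=165.9° here. β=20.3, B=87.5. 8·(0.2320 − sin(2π·0.2320)/(2π)) = 0.5909 → s = 5.5909
radial distance = base radius + s = 45 + 5.5909 = 50.5909

50.5909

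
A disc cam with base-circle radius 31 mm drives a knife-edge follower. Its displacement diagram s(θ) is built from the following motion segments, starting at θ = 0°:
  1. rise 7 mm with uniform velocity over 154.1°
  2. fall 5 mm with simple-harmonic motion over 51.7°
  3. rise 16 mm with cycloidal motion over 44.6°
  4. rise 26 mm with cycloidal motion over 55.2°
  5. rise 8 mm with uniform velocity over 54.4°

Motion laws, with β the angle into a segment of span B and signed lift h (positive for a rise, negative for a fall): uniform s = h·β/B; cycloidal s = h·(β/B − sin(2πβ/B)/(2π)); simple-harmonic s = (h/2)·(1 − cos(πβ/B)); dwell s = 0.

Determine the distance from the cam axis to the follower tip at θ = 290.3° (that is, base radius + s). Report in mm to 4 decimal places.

seg 1 [0°–154.1°] uniform, h=7: full span → s += 7 → s = 7.0000
seg 2 [154.1°–205.8°] simple-harmonic, h=-5: full span → s += -5 → s = 2.0000
seg 3 [205.8°–250.4°] cycloidal, h=16: full span → s += 16 → s = 18.0000
seg 4 [250.4°–305.6°] cycloidal, h=26: θ=290.3° here. β=39.9, B=55.2. 26·(0.7228 − sin(2π·0.7228)/(2π)) = 22.8713 → s = 40.8713
radial distance = base radius + s = 31 + 40.8713 = 71.8713

71.8713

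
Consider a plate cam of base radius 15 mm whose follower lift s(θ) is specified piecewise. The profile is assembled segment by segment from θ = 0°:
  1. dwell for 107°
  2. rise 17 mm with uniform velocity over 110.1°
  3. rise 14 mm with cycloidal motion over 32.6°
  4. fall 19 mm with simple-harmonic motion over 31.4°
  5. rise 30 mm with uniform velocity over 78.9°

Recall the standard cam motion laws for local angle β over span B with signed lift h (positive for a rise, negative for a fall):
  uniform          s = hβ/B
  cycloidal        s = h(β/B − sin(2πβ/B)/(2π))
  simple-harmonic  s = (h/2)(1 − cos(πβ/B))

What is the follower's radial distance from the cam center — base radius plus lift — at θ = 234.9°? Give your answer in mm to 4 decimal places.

seg 1 [0°–107°] dwell: s stays 0.0000
seg 2 [107°–217.1°] uniform, h=17: full span → s += 17 → s = 17.0000
seg 3 [217.1°–249.7°] cycloidal, h=14: θ=234.9° here. β=17.8, B=32.6. 14·(0.5460 − sin(2π·0.5460)/(2π)) = 8.2794 → s = 25.2794
radial distance = base radius + s = 15 + 25.2794 = 40.2794

40.2794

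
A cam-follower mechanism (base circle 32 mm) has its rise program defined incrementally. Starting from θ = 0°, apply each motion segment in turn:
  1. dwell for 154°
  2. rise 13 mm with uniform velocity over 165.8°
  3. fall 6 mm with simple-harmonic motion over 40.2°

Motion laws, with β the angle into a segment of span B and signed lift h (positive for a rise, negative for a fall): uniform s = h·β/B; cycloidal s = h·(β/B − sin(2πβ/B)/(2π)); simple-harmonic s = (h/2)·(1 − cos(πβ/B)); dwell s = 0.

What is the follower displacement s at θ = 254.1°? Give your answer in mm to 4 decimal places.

seg 1 [0°–154°] dwell: s stays 0.0000
seg 2 [154°–319.8°] uniform, h=13: θ=254.1° here. β=100.1, B=165.8. 13·100.1/165.8 = 7.8486 → s = 7.8486

7.8486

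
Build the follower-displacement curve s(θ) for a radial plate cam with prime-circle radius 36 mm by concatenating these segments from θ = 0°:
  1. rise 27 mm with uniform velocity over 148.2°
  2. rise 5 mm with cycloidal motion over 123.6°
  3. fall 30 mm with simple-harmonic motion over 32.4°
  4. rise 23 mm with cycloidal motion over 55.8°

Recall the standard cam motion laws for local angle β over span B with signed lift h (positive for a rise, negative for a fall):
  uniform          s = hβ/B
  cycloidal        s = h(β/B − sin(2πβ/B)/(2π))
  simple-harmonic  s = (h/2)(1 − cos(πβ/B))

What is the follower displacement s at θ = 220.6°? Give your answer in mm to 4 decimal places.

seg 1 [0°–148.2°] uniform, h=27: full span → s += 27 → s = 27.0000
seg 2 [148.2°–271.8°] cycloidal, h=5: θ=220.6° here. β=72.4, B=123.6. 5·(0.5858 − sin(2π·0.5858)/(2π)) = 3.3372 → s = 30.3372

30.3372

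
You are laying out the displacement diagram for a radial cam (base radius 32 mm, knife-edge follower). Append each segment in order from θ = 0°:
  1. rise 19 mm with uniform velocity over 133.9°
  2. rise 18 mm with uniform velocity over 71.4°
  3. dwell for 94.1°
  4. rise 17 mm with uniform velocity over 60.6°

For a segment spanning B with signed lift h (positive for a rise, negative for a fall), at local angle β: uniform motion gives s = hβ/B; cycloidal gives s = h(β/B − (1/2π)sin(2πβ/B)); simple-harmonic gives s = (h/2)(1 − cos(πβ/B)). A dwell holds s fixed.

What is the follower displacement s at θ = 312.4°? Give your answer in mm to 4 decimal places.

seg 1 [0°–133.9°] uniform, h=19: full span → s += 19 → s = 19.0000
seg 2 [133.9°–205.3°] uniform, h=18: full span → s += 18 → s = 37.0000
seg 3 [205.3°–299.4°] dwell: s stays 37.0000
seg 4 [299.4°–360°] uniform, h=17: θ=312.4° here. β=13, B=60.6. 17·13/60.6 = 3.6469 → s = 40.6469

40.6469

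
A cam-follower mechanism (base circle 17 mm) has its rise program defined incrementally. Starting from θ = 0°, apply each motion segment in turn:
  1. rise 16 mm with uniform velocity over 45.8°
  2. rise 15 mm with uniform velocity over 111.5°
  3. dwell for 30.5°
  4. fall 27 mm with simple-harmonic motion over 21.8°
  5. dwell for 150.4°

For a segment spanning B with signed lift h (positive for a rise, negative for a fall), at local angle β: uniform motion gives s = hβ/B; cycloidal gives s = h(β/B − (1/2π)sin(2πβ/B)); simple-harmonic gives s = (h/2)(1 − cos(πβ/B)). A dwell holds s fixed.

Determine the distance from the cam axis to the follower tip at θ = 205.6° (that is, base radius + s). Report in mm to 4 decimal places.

seg 1 [0°–45.8°] uniform, h=16: full span → s += 16 → s = 16.0000
seg 2 [45.8°–157.3°] uniform, h=15: full span → s += 15 → s = 31.0000
seg 3 [157.3°–187.8°] dwell: s stays 31.0000
seg 4 [187.8°–209.6°] simple-harmonic, h=-27: θ=205.6° here. β=17.8, B=21.8. -27/2·(1 − cos(π·0.8165)) = -24.8185 → s = 6.1815
radial distance = base radius + s = 17 + 6.1815 = 23.1815

23.1815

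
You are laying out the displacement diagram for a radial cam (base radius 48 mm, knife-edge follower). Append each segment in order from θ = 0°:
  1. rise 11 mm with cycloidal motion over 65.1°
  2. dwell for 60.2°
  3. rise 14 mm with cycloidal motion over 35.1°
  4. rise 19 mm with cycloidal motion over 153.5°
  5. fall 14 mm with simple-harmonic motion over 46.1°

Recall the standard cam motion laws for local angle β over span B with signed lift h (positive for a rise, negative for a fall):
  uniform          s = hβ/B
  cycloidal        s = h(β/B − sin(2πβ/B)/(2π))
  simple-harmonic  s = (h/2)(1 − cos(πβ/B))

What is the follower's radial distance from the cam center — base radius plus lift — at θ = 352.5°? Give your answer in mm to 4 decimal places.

seg 1 [0°–65.1°] cycloidal, h=11: full span → s += 11 → s = 11.0000
seg 2 [65.1°–125.3°] dwell: s stays 11.0000
seg 3 [125.3°–160.4°] cycloidal, h=14: full span → s += 14 → s = 25.0000
seg 4 [160.4°–313.9°] cycloidal, h=19: full span → s += 19 → s = 44.0000
seg 5 [313.9°–360°] simple-harmonic, h=-14: θ=352.5° here. β=38.6, B=46.1. -14/2·(1 − cos(π·0.8373)) = -13.1054 → s = 30.8946
radial distance = base radius + s = 48 + 30.8946 = 78.8946

78.8946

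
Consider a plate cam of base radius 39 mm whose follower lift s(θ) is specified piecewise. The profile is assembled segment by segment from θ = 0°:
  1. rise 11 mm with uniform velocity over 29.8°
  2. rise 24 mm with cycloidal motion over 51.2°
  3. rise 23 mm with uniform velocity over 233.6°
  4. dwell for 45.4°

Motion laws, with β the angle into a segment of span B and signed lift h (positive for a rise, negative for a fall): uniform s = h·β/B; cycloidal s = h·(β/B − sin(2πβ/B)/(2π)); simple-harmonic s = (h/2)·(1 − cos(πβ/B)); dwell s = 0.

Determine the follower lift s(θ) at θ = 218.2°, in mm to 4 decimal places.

seg 1 [0°–29.8°] uniform, h=11: full span → s += 11 → s = 11.0000
seg 2 [29.8°–81°] cycloidal, h=24: full span → s += 24 → s = 35.0000
seg 3 [81°–314.6°] uniform, h=23: θ=218.2° here. β=137.2, B=233.6. 23·137.2/233.6 = 13.5086 → s = 48.5086

48.5086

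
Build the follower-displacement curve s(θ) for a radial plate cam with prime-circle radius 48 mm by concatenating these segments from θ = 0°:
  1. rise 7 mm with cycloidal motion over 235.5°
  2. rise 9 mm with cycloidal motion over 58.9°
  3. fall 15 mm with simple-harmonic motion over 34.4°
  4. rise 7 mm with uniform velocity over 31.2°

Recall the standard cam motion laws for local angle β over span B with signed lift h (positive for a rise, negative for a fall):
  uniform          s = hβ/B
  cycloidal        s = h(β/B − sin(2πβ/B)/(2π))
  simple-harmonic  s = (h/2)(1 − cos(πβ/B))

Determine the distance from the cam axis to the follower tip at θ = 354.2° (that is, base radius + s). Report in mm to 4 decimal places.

seg 1 [0°–235.5°] cycloidal, h=7: full span → s += 7 → s = 7.0000
seg 2 [235.5°–294.4°] cycloidal, h=9: full span → s += 9 → s = 16.0000
seg 3 [294.4°–328.8°] simple-harmonic, h=-15: full span → s += -15 → s = 1.0000
seg 4 [328.8°–360°] uniform, h=7: θ=354.2° here. β=25.4, B=31.2. 7·25.4/31.2 = 5.6987 → s = 6.6987
radial distance = base radius + s = 48 + 6.6987 = 54.6987

54.6987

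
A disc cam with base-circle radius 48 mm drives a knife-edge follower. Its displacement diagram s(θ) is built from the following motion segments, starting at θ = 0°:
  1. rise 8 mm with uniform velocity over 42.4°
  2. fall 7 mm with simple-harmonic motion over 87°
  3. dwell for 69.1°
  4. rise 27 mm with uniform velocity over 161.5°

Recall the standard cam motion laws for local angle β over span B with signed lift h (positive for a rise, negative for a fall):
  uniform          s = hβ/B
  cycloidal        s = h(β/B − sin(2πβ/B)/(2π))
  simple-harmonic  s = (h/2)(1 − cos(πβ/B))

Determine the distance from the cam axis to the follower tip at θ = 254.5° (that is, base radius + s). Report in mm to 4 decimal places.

seg 1 [0°–42.4°] uniform, h=8: full span → s += 8 → s = 8.0000
seg 2 [42.4°–129.4°] simple-harmonic, h=-7: full span → s += -7 → s = 1.0000
seg 3 [129.4°–198.5°] dwell: s stays 1.0000
seg 4 [198.5°–360°] uniform, h=27: θ=254.5° here. β=56, B=161.5. 27·56/161.5 = 9.3622 → s = 10.3622
radial distance = base radius + s = 48 + 10.3622 = 58.3622

58.3622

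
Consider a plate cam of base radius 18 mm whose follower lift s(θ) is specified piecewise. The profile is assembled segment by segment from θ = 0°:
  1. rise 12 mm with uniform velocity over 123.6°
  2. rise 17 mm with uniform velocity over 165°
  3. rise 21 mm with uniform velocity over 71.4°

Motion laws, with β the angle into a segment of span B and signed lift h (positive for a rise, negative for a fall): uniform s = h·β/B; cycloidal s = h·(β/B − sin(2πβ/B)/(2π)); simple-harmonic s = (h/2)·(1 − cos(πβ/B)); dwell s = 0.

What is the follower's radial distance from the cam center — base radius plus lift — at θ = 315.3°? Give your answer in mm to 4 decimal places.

seg 1 [0°–123.6°] uniform, h=12: full span → s += 12 → s = 12.0000
seg 2 [123.6°–288.6°] uniform, h=17: full span → s += 17 → s = 29.0000
seg 3 [288.6°–360°] uniform, h=21: θ=315.3° here. β=26.7, B=71.4. 21·26.7/71.4 = 7.8529 → s = 36.8529
radial distance = base radius + s = 18 + 36.8529 = 54.8529

54.8529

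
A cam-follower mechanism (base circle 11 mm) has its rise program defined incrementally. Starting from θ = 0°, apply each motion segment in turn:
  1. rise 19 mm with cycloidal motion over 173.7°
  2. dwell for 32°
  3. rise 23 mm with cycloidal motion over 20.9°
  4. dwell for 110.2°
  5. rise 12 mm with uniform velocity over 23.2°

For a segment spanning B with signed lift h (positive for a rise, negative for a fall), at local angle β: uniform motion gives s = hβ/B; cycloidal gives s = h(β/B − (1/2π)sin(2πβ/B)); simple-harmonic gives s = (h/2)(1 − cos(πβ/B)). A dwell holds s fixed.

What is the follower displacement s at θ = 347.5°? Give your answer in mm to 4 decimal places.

seg 1 [0°–173.7°] cycloidal, h=19: full span → s += 19 → s = 19.0000
seg 2 [173.7°–205.7°] dwell: s stays 19.0000
seg 3 [205.7°–226.6°] cycloidal, h=23: full span → s += 23 → s = 42.0000
seg 4 [226.6°–336.8°] dwell: s stays 42.0000
seg 5 [336.8°–360°] uniform, h=12: θ=347.5° here. β=10.7, B=23.2. 12·10.7/23.2 = 5.5345 → s = 47.5345

47.5345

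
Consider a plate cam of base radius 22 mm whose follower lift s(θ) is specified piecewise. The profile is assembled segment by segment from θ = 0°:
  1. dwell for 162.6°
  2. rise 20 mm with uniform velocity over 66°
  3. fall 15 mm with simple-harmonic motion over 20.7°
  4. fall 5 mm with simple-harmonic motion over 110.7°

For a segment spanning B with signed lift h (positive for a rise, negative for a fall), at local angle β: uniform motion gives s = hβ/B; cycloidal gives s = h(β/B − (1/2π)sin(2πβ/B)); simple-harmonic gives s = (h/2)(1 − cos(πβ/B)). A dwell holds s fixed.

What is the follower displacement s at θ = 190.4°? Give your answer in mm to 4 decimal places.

seg 1 [0°–162.6°] dwell: s stays 0.0000
seg 2 [162.6°–228.6°] uniform, h=20: θ=190.4° here. β=27.8, B=66. 20·27.8/66 = 8.4242 → s = 8.4242

8.4242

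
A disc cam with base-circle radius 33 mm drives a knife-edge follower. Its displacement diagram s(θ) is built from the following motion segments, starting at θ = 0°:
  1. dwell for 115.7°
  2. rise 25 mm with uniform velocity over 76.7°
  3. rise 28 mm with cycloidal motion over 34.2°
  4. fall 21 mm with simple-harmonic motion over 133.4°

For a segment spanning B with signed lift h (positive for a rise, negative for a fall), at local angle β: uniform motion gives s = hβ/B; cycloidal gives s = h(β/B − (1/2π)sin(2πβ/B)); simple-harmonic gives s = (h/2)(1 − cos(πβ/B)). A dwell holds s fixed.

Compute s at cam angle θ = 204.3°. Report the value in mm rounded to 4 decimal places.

seg 1 [0°–115.7°] dwell: s stays 0.0000
seg 2 [115.7°–192.4°] uniform, h=25: full span → s += 25 → s = 25.0000
seg 3 [192.4°–226.6°] cycloidal, h=28: θ=204.3° here. β=11.9, B=34.2. 28·(0.3480 − sin(2π·0.3480)/(2π)) = 6.1040 → s = 31.1040

31.1040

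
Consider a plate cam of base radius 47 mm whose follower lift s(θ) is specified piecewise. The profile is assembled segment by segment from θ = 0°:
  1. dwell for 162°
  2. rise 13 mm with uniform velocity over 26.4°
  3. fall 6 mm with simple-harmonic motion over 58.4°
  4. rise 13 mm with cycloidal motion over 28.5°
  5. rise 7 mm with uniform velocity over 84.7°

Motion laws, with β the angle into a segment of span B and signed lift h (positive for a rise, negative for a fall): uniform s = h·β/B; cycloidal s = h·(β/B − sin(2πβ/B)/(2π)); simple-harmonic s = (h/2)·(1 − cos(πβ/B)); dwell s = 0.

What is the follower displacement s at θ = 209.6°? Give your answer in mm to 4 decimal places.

seg 1 [0°–162°] dwell: s stays 0.0000
seg 2 [162°–188.4°] uniform, h=13: full span → s += 13 → s = 13.0000
seg 3 [188.4°–246.8°] simple-harmonic, h=-6: θ=209.6° here. β=21.2, B=58.4. -6/2·(1 − cos(π·0.3630)) = -1.7484 → s = 11.2516

11.2516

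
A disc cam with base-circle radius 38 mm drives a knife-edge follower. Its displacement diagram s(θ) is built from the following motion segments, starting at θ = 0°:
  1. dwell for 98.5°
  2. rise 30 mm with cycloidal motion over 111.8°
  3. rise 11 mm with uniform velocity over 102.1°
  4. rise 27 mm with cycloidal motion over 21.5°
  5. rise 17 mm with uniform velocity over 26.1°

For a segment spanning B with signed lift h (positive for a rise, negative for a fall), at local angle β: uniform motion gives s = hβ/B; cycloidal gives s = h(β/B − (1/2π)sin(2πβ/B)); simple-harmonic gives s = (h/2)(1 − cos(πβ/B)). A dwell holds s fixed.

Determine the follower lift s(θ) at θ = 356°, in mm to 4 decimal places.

seg 1 [0°–98.5°] dwell: s stays 0.0000
seg 2 [98.5°–210.3°] cycloidal, h=30: full span → s += 30 → s = 30.0000
seg 3 [210.3°–312.4°] uniform, h=11: full span → s += 11 → s = 41.0000
seg 4 [312.4°–333.9°] cycloidal, h=27: full span → s += 27 → s = 68.0000
seg 5 [333.9°–360°] uniform, h=17: θ=356° here. β=22.1, B=26.1. 17·22.1/26.1 = 14.3946 → s = 82.3946

82.3946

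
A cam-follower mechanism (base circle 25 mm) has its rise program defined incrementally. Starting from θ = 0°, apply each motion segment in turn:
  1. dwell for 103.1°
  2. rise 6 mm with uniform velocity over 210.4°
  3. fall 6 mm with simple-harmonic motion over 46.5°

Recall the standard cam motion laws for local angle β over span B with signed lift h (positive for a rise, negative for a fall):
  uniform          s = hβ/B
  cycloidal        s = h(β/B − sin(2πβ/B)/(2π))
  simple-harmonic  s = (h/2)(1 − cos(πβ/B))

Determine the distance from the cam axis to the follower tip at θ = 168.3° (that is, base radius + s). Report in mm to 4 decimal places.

seg 1 [0°–103.1°] dwell: s stays 0.0000
seg 2 [103.1°–313.5°] uniform, h=6: θ=168.3° here. β=65.2, B=210.4. 6·65.2/210.4 = 1.8593 → s = 1.8593
radial distance = base radius + s = 25 + 1.8593 = 26.8593

26.8593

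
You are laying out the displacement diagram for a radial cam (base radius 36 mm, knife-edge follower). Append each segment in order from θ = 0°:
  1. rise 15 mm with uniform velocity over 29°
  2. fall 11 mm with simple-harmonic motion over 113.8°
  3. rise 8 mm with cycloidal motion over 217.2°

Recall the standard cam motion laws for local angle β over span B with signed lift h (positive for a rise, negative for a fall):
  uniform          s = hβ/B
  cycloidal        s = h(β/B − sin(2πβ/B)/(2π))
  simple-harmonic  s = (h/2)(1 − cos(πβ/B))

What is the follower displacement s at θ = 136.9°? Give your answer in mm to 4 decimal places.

seg 1 [0°–29°] uniform, h=15: full span → s += 15 → s = 15.0000
seg 2 [29°–142.8°] simple-harmonic, h=-11: θ=136.9° here. β=107.9, B=113.8. -11/2·(1 − cos(π·0.9482)) = -10.9272 → s = 4.0728

4.0728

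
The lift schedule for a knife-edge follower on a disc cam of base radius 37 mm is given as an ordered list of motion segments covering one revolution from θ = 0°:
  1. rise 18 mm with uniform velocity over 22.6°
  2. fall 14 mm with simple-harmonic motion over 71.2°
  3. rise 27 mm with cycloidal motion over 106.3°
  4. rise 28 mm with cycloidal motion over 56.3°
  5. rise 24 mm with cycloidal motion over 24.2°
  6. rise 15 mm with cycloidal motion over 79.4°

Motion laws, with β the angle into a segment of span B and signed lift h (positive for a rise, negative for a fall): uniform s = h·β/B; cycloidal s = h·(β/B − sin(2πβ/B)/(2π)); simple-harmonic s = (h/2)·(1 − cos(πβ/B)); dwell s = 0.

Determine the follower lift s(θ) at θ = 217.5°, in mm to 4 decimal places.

seg 1 [0°–22.6°] uniform, h=18: full span → s += 18 → s = 18.0000
seg 2 [22.6°–93.8°] simple-harmonic, h=-14: full span → s += -14 → s = 4.0000
seg 3 [93.8°–200.1°] cycloidal, h=27: full span → s += 27 → s = 31.0000
seg 4 [200.1°–256.4°] cycloidal, h=28: θ=217.5° here. β=17.4, B=56.3. 28·(0.3091 − sin(2π·0.3091)/(2π)) = 4.5006 → s = 35.5006

35.5006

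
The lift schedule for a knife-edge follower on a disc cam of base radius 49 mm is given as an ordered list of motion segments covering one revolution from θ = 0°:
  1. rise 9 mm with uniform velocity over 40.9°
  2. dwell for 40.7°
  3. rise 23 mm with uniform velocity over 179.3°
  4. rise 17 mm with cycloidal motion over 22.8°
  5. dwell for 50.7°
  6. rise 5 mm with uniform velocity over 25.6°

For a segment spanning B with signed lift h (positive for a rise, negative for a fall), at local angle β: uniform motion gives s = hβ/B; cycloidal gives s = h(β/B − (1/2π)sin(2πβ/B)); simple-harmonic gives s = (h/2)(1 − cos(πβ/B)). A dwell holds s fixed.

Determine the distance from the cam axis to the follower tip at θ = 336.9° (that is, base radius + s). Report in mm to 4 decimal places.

seg 1 [0°–40.9°] uniform, h=9: full span → s += 9 → s = 9.0000
seg 2 [40.9°–81.6°] dwell: s stays 9.0000
seg 3 [81.6°–260.9°] uniform, h=23: full span → s += 23 → s = 32.0000
seg 4 [260.9°–283.7°] cycloidal, h=17: full span → s += 17 → s = 49.0000
seg 5 [283.7°–334.4°] dwell: s stays 49.0000
seg 6 [334.4°–360°] uniform, h=5: θ=336.9° here. β=2.5, B=25.6. 5·2.5/25.6 = 0.4883 → s = 49.4883
radial distance = base radius + s = 49 + 49.4883 = 98.4883

98.4883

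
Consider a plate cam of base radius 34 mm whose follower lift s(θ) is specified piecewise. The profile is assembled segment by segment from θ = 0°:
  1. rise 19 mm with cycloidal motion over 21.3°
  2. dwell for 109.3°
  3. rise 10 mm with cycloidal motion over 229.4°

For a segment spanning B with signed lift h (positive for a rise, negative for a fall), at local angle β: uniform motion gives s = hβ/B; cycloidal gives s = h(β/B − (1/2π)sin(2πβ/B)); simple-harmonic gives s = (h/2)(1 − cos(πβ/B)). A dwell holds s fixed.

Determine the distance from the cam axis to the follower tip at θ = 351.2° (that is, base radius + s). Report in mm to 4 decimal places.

seg 1 [0°–21.3°] cycloidal, h=19: full span → s += 19 → s = 19.0000
seg 2 [21.3°–130.6°] dwell: s stays 19.0000
seg 3 [130.6°–360°] cycloidal, h=10: θ=351.2° here. β=220.6, B=229.4. 10·(0.9616 − sin(2π·0.9616)/(2π)) = 9.9963 → s = 28.9963
radial distance = base radius + s = 34 + 28.9963 = 62.9963

62.9963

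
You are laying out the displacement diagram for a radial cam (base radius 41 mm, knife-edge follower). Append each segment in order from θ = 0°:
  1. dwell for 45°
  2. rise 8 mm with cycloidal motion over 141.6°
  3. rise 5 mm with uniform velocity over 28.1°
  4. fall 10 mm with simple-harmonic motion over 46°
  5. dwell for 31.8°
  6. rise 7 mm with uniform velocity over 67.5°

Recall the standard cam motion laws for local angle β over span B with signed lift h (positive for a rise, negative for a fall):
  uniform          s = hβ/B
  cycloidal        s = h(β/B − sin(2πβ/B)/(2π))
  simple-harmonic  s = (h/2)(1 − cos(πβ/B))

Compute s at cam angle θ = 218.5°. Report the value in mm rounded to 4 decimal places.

seg 1 [0°–45°] dwell: s stays 0.0000
seg 2 [45°–186.6°] cycloidal, h=8: full span → s += 8 → s = 8.0000
seg 3 [186.6°–214.7°] uniform, h=5: full span → s += 5 → s = 13.0000
seg 4 [214.7°–260.7°] simple-harmonic, h=-10: θ=218.5° here. β=3.8, B=46. -10/2·(1 − cos(π·0.0826)) = -0.1674 → s = 12.8326

12.8326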